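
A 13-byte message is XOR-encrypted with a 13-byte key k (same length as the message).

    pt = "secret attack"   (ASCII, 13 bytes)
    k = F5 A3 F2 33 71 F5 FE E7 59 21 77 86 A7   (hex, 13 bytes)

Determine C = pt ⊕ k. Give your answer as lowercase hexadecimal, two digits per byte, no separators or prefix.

73 ⊕ f5 = 86
65 ⊕ a3 = c6
63 ⊕ f2 = 91
72 ⊕ 33 = 41
65 ⊕ 71 = 14
74 ⊕ f5 = 81
20 ⊕ fe = de
61 ⊕ e7 = 86
74 ⊕ 59 = 2d
74 ⊕ 21 = 55
61 ⊕ 77 = 16
63 ⊕ 86 = e5
6b ⊕ a7 = cc

86c691411481de862d5516e5cc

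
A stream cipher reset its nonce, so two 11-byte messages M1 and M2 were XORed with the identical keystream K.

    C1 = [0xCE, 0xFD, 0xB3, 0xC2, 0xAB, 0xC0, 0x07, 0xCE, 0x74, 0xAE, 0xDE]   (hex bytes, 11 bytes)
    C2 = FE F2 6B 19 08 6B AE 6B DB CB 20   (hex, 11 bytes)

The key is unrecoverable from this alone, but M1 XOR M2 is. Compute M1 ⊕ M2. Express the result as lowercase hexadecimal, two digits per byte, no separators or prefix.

C1 ⊕ C2 = (M1 ⊕ K) ⊕ (M2 ⊕ K) = M1 ⊕ M2 — the shared key cancels under XOR.
byte 0: ce ⊕ fe = 30
byte 1: fd ⊕ f2 = 0f
byte 2: b3 ⊕ 6b = d8
byte 3: c2 ⊕ 19 = db
byte 4: ab ⊕ 08 = a3
byte 5: c0 ⊕ 6b = ab
byte 6: 07 ⊕ ae = a9
byte 7: ce ⊕ 6b = a5
byte 8: 74 ⊕ db = af
byte 9: ae ⊕ cb = 65
byte 10: de ⊕ 20 = fe

300fd8dba3aba9a5af65fe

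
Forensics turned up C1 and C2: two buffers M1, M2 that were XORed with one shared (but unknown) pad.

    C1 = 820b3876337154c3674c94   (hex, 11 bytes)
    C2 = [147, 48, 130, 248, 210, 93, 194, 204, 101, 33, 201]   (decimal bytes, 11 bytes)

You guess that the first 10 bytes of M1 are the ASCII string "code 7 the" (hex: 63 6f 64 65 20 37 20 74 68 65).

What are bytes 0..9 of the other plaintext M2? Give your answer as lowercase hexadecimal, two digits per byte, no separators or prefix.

7254deebc11bb67b6a08

First, C1 ⊕ C2 = (M1 ⊕ K) ⊕ (M2 ⊕ K) = M1 ⊕ M2, so the key drops out. Then M2 = (M1 ⊕ M2) ⊕ M1 over the first 10 bytes.
byte 0: (82 XOR 93) XOR 63 = 11 XOR 63 = 72
byte 1: (0b XOR 30) XOR 6f = 3b XOR 6f = 54
byte 2: (38 XOR 82) XOR 64 = ba XOR 64 = de
byte 3: (76 XOR f8) XOR 65 = 8e XOR 65 = eb
byte 4: (33 XOR d2) XOR 20 = e1 XOR 20 = c1
byte 5: (71 XOR 5d) XOR 37 = 2c XOR 37 = 1b
byte 6: (54 XOR c2) XOR 20 = 96 XOR 20 = b6
byte 7: (c3 XOR cc) XOR 74 = 0f XOR 74 = 7b
byte 8: (67 XOR 65) XOR 68 = 02 XOR 68 = 6a
byte 9: (4c XOR 21) XOR 65 = 6d XOR 65 = 08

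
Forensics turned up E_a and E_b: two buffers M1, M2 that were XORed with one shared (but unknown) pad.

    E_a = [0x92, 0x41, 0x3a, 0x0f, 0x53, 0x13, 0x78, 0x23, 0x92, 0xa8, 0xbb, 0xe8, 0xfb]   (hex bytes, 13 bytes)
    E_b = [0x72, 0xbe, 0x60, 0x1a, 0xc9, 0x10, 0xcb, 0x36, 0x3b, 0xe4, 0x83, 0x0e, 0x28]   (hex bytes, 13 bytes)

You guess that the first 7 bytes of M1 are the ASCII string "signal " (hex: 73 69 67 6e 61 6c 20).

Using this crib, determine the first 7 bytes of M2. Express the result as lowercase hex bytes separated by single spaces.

First, E_a ⊕ E_b = (M1 ⊕ K) ⊕ (M2 ⊕ K) = M1 ⊕ M2, so the key drops out. Then M2 = (M1 ⊕ M2) ⊕ M1 over the first 7 bytes.
byte 0: (92 xor 72) xor 73 = e0 xor 73 = 93
byte 1: (41 xor be) xor 69 = ff xor 69 = 96
byte 2: (3a xor 60) xor 67 = 5a xor 67 = 3d
byte 3: (0f xor 1a) xor 6e = 15 xor 6e = 7b
byte 4: (53 xor c9) xor 61 = 9a xor 61 = fb
byte 5: (13 xor 10) xor 6c = 03 xor 6c = 6f
byte 6: (78 xor cb) xor 20 = b3 xor 20 = 93

93 96 3d 7b fb 6f 93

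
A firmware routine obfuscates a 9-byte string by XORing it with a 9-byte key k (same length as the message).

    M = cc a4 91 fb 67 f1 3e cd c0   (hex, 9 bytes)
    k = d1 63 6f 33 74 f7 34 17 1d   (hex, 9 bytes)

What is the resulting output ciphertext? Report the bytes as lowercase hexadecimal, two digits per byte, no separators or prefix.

XOR is its own inverse, so applying the key byte-wise gives the result directly.
11001100 ⊕ 11010001 = 00011101
10100100 ⊕ 01100011 = 11000111
10010001 ⊕ 01101111 = 11111110
11111011 ⊕ 00110011 = 11001000
01100111 ⊕ 01110100 = 00010011
11110001 ⊕ 11110111 = 00000110
00111110 ⊕ 00110100 = 00001010
11001101 ⊕ 00010111 = 11011010
11000000 ⊕ 00011101 = 11011101

1dc7fec813060adadd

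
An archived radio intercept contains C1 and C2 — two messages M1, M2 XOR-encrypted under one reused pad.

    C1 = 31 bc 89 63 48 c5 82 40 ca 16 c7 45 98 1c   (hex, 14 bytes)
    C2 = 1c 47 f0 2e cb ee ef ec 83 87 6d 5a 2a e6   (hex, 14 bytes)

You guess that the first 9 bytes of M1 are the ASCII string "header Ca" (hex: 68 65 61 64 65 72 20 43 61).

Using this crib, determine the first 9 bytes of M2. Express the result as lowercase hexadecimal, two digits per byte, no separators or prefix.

459e1829e6594def28

First, C1 ⊕ C2 = (M1 ⊕ K) ⊕ (M2 ⊕ K) = M1 ⊕ M2, so the key drops out. Then M2 = (M1 ⊕ M2) ⊕ M1 over the first 9 bytes.
byte 0: (31 ⊕ 1c) ⊕ 68 = 2d ⊕ 68 = 45
byte 1: (bc ⊕ 47) ⊕ 65 = fb ⊕ 65 = 9e
byte 2: (89 ⊕ f0) ⊕ 61 = 79 ⊕ 61 = 18
byte 3: (63 ⊕ 2e) ⊕ 64 = 4d ⊕ 64 = 29
byte 4: (48 ⊕ cb) ⊕ 65 = 83 ⊕ 65 = e6
byte 5: (c5 ⊕ ee) ⊕ 72 = 2b ⊕ 72 = 59
byte 6: (82 ⊕ ef) ⊕ 20 = 6d ⊕ 20 = 4d
byte 7: (40 ⊕ ec) ⊕ 43 = ac ⊕ 43 = ef
byte 8: (ca ⊕ 83) ⊕ 61 = 49 ⊕ 61 = 28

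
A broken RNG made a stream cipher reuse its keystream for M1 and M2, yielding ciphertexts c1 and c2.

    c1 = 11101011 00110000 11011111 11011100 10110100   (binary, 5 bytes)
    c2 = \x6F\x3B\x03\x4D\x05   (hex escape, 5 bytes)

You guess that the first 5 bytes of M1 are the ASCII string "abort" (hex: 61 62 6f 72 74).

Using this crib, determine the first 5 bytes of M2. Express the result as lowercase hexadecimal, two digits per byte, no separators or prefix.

e569b3e3c5

First, c1 ⊕ c2 = (M1 ⊕ K) ⊕ (M2 ⊕ K) = M1 ⊕ M2, so the key drops out. Then M2 = (M1 ⊕ M2) ⊕ M1 over the first 5 bytes.
byte 0: (eb xor 6f) xor 61 = 84 xor 61 = e5
byte 1: (30 xor 3b) xor 62 = 0b xor 62 = 69
byte 2: (df xor 03) xor 6f = dc xor 6f = b3
byte 3: (dc xor 4d) xor 72 = 91 xor 72 = e3
byte 4: (b4 xor 05) xor 74 = b1 xor 74 = c5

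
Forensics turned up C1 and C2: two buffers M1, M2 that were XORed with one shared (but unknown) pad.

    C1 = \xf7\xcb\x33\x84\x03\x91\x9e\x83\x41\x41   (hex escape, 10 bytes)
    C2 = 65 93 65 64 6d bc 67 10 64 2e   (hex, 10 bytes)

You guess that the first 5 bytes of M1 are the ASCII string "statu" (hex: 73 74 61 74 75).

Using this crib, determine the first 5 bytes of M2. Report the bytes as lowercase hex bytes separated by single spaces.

e1 2c 37 94 1b

First, C1 ⊕ C2 = (M1 ⊕ K) ⊕ (M2 ⊕ K) = M1 ⊕ M2, so the key drops out. Then M2 = (M1 ⊕ M2) ⊕ M1 over the first 5 bytes.
byte 0: (f7 xor 65) xor 73 = 92 xor 73 = e1
byte 1: (cb xor 93) xor 74 = 58 xor 74 = 2c
byte 2: (33 xor 65) xor 61 = 56 xor 61 = 37
byte 3: (84 xor 64) xor 74 = e0 xor 74 = 94
byte 4: (03 xor 6d) xor 75 = 6e xor 75 = 1b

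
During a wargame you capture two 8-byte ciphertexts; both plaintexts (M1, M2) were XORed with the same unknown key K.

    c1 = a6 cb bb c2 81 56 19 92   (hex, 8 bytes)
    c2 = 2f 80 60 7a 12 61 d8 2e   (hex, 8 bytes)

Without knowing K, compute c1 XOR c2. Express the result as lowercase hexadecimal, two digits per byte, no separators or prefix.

894bdbb89337c1bc

c1 ⊕ c2 = (M1 ⊕ K) ⊕ (M2 ⊕ K) = M1 ⊕ M2 — the shared key cancels under XOR.
a6 XOR 2f = 89
cb XOR 80 = 4b
bb XOR 60 = db
c2 XOR 7a = b8
81 XOR 12 = 93
56 XOR 61 = 37
19 XOR d8 = c1
92 XOR 2e = bc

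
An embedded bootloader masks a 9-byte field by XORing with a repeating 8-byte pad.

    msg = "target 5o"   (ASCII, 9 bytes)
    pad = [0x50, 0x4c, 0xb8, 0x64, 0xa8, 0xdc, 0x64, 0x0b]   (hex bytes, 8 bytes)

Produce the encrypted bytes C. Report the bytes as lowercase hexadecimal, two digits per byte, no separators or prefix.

The 8-byte key repeats, so the effective keystream is 50 4c b8 64 a8 dc 64 0b 50.
byte 0: 116 xor  80 =  36
byte 1:  97 xor  76 =  45
byte 2: 114 xor 184 = 202
byte 3: 103 xor 100 =   3
byte 4: 101 xor 168 = 205
byte 5: 116 xor 220 = 168
byte 6:  32 xor 100 =  68
byte 7:  53 xor  11 =  62
byte 8: 111 xor  80 =  63

242dca03cda8443e3f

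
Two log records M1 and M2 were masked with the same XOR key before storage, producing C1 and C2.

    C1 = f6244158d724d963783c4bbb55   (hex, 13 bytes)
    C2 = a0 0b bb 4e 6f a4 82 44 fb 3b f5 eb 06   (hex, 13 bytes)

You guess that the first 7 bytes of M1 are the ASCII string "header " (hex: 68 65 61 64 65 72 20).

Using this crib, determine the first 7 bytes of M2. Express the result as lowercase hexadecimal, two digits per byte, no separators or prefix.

3e4a9b72ddf27b

First, C1 ⊕ C2 = (M1 ⊕ K) ⊕ (M2 ⊕ K) = M1 ⊕ M2, so the key drops out. Then M2 = (M1 ⊕ M2) ⊕ M1 over the first 7 bytes.
byte 0: (f6 ^ a0) ^ 68 = 56 ^ 68 = 3e
byte 1: (24 ^ 0b) ^ 65 = 2f ^ 65 = 4a
byte 2: (41 ^ bb) ^ 61 = fa ^ 61 = 9b
byte 3: (58 ^ 4e) ^ 64 = 16 ^ 64 = 72
byte 4: (d7 ^ 6f) ^ 65 = b8 ^ 65 = dd
byte 5: (24 ^ a4) ^ 72 = 80 ^ 72 = f2
byte 6: (d9 ^ 82) ^ 20 = 5b ^ 20 = 7b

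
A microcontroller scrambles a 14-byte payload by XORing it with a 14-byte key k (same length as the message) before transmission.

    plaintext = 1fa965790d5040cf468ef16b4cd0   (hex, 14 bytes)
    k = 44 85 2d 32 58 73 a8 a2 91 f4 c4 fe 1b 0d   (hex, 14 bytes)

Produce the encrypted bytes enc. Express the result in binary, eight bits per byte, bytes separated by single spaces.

XOR is its own inverse, so applying the key byte-wise gives the result directly.
byte 0:  31 ^  68 =  91
byte 1: 169 ^ 133 =  44
byte 2: 101 ^  45 =  72
byte 3: 121 ^  50 =  75
byte 4:  13 ^  88 =  85
byte 5:  80 ^ 115 =  35
byte 6:  64 ^ 168 = 232
byte 7: 207 ^ 162 = 109
byte 8:  70 ^ 145 = 215
byte 9: 142 ^ 244 = 122
byte 10: 241 ^ 196 =  53
byte 11: 107 ^ 254 = 149
byte 12:  76 ^  27 =  87
byte 13: 208 ^  13 = 221

01011011 00101100 01001000 01001011 01010101 00100011 11101000 01101101 11010111 01111010 00110101 10010101 01010111 11011101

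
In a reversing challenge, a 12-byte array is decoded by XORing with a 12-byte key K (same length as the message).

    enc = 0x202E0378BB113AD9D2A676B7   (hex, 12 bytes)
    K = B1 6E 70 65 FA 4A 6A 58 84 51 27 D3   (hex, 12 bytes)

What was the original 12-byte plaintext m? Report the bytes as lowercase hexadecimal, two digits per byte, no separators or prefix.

XOR is its own inverse, so applying the key byte-wise gives the result directly.
20 ⊕ b1 = 91
2e ⊕ 6e = 40
03 ⊕ 70 = 73
78 ⊕ 65 = 1d
bb ⊕ fa = 41
11 ⊕ 4a = 5b
3a ⊕ 6a = 50
d9 ⊕ 58 = 81
d2 ⊕ 84 = 56
a6 ⊕ 51 = f7
76 ⊕ 27 = 51
b7 ⊕ d3 = 64

9140731d415b508156f75164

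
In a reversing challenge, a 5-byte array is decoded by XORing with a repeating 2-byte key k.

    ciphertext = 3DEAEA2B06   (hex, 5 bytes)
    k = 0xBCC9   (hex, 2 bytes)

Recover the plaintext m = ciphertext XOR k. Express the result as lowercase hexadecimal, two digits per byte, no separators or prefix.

The 2-byte key repeats, so the effective keystream is bc c9 bc c9 bc.
byte 0: 00111101 ⊕ 10111100 = 10000001
byte 1: 11101010 ⊕ 11001001 = 00100011
byte 2: 11101010 ⊕ 10111100 = 01010110
byte 3: 00101011 ⊕ 11001001 = 11100010
byte 4: 00000110 ⊕ 10111100 = 10111010

812356e2ba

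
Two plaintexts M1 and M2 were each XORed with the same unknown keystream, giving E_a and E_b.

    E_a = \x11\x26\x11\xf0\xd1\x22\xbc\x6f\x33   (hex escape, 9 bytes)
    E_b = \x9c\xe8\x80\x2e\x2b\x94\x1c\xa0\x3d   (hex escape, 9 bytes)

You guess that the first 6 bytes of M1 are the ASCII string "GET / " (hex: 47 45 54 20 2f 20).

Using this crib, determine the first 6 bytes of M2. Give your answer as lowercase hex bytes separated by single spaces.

First, E_a ⊕ E_b = (M1 ⊕ K) ⊕ (M2 ⊕ K) = M1 ⊕ M2, so the key drops out. Then M2 = (M1 ⊕ M2) ⊕ M1 over the first 6 bytes.
byte 0: (11 ⊕ 9c) ⊕ 47 = 8d ⊕ 47 = ca
byte 1: (26 ⊕ e8) ⊕ 45 = ce ⊕ 45 = 8b
byte 2: (11 ⊕ 80) ⊕ 54 = 91 ⊕ 54 = c5
byte 3: (f0 ⊕ 2e) ⊕ 20 = de ⊕ 20 = fe
byte 4: (d1 ⊕ 2b) ⊕ 2f = fa ⊕ 2f = d5
byte 5: (22 ⊕ 94) ⊕ 20 = b6 ⊕ 20 = 96

ca 8b c5 fe d5 96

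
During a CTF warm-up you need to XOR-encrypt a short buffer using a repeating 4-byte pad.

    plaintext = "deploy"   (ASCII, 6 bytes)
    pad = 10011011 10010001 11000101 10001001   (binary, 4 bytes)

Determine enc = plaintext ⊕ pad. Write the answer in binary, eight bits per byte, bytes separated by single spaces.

11111111 11110100 10110101 11100101 11110100 11101000

The 4-byte key repeats, so the effective keystream is 9b 91 c5 89 9b 91.
byte 0: 64 ⊕ 9b = ff
byte 1: 65 ⊕ 91 = f4
byte 2: 70 ⊕ c5 = b5
byte 3: 6c ⊕ 89 = e5
byte 4: 6f ⊕ 9b = f4
byte 5: 79 ⊕ 91 = e8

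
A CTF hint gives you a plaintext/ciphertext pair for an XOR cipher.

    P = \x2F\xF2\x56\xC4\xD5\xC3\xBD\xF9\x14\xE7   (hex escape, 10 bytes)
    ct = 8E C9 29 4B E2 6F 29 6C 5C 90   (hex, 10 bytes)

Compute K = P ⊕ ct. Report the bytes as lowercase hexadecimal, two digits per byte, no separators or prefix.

Since ct = P ⊕ K, XORing both sides with P gives K = P ⊕ ct.
byte 0: 2f xor 8e = a1
byte 1: f2 xor c9 = 3b
byte 2: 56 xor 29 = 7f
byte 3: c4 xor 4b = 8f
byte 4: d5 xor e2 = 37
byte 5: c3 xor 6f = ac
byte 6: bd xor 29 = 94
byte 7: f9 xor 6c = 95
byte 8: 14 xor 5c = 48
byte 9: e7 xor 90 = 77

a13b7f8f37ac94954877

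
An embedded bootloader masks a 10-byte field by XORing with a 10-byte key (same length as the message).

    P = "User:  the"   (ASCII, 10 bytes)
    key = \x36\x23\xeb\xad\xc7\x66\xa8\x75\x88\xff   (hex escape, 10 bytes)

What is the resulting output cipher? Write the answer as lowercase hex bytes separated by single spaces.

55 xor 36 = 63
73 xor 23 = 50
65 xor eb = 8e
72 xor ad = df
3a xor c7 = fd
20 xor 66 = 46
20 xor a8 = 88
74 xor 75 = 01
68 xor 88 = e0
65 xor ff = 9a

63 50 8e df fd 46 88 01 e0 9a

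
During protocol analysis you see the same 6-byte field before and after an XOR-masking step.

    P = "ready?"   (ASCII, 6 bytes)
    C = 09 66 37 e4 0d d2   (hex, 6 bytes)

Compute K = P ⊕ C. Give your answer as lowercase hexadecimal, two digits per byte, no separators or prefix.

Since C = P ⊕ K, XORing both sides with P gives K = P ⊕ C.
byte 0: 01110010 ⊕ 00001001 = 01111011
byte 1: 01100101 ⊕ 01100110 = 00000011
byte 2: 01100001 ⊕ 00110111 = 01010110
byte 3: 01100100 ⊕ 11100100 = 10000000
byte 4: 01111001 ⊕ 00001101 = 01110100
byte 5: 00111111 ⊕ 11010010 = 11101101

7b03568074ed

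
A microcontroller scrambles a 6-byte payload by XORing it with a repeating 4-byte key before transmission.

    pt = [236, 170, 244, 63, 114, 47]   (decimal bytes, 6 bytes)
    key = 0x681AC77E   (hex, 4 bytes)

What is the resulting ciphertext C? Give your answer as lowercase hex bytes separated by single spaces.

The 4-byte key repeats, so the effective keystream is 68 1a c7 7e 68 1a.
byte 0: ec ⊕ 68 = 84
byte 1: aa ⊕ 1a = b0
byte 2: f4 ⊕ c7 = 33
byte 3: 3f ⊕ 7e = 41
byte 4: 72 ⊕ 68 = 1a
byte 5: 2f ⊕ 1a = 35

84 b0 33 41 1a 35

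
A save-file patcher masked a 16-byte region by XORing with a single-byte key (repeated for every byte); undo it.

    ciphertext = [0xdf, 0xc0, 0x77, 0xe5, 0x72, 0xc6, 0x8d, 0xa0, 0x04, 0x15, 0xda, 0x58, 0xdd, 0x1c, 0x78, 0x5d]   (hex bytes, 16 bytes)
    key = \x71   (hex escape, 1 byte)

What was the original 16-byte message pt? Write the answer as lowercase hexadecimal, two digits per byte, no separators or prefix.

The 1-byte key repeats, so the effective keystream is 71 71 71 71 71 71 71 71 71 71 71 71 71 71 71 71.
byte 0: df xor 71 = ae
byte 1: c0 xor 71 = b1
byte 2: 77 xor 71 = 06
byte 3: e5 xor 71 = 94
byte 4: 72 xor 71 = 03
byte 5: c6 xor 71 = b7
byte 6: 8d xor 71 = fc
byte 7: a0 xor 71 = d1
byte 8: 04 xor 71 = 75
byte 9: 15 xor 71 = 64
byte 10: da xor 71 = ab
byte 11: 58 xor 71 = 29
byte 12: dd xor 71 = ac
byte 13: 1c xor 71 = 6d
byte 14: 78 xor 71 = 09
byte 15: 5d xor 71 = 2c

aeb1069403b7fcd17564ab29ac6d092c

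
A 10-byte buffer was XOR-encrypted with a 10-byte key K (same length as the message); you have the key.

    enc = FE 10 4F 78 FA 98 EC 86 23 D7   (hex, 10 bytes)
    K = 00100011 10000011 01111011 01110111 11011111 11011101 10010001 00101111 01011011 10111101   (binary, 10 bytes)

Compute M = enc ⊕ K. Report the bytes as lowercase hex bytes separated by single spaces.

fe ^ 23 = dd
10 ^ 83 = 93
4f ^ 7b = 34
78 ^ 77 = 0f
fa ^ df = 25
98 ^ dd = 45
ec ^ 91 = 7d
86 ^ 2f = a9
23 ^ 5b = 78
d7 ^ bd = 6a

dd 93 34 0f 25 45 7d a9 78 6a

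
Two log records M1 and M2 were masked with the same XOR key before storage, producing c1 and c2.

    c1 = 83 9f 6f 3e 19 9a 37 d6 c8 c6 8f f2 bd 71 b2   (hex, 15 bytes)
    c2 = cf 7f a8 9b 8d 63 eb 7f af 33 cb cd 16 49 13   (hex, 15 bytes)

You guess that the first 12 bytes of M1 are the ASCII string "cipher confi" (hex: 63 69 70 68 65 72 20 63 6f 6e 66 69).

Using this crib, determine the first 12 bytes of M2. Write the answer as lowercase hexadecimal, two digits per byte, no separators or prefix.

2f89b7cdf18bfcca089b2256

First, c1 ⊕ c2 = (M1 ⊕ K) ⊕ (M2 ⊕ K) = M1 ⊕ M2, so the key drops out. Then M2 = (M1 ⊕ M2) ⊕ M1 over the first 12 bytes.
byte 0: (83 XOR cf) XOR 63 = 4c XOR 63 = 2f
byte 1: (9f XOR 7f) XOR 69 = e0 XOR 69 = 89
byte 2: (6f XOR a8) XOR 70 = c7 XOR 70 = b7
byte 3: (3e XOR 9b) XOR 68 = a5 XOR 68 = cd
byte 4: (19 XOR 8d) XOR 65 = 94 XOR 65 = f1
byte 5: (9a XOR 63) XOR 72 = f9 XOR 72 = 8b
byte 6: (37 XOR eb) XOR 20 = dc XOR 20 = fc
byte 7: (d6 XOR 7f) XOR 63 = a9 XOR 63 = ca
byte 8: (c8 XOR af) XOR 6f = 67 XOR 6f = 08
byte 9: (c6 XOR 33) XOR 6e = f5 XOR 6e = 9b
byte 10: (8f XOR cb) XOR 66 = 44 XOR 66 = 22
byte 11: (f2 XOR cd) XOR 69 = 3f XOR 69 = 56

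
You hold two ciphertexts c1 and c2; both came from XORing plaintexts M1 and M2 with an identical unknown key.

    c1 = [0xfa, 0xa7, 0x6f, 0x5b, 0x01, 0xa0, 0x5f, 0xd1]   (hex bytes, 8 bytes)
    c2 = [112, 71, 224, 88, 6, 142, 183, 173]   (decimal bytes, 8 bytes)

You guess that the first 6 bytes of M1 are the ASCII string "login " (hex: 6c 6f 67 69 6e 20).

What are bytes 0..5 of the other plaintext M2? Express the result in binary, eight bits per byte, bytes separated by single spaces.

First, c1 ⊕ c2 = (M1 ⊕ K) ⊕ (M2 ⊕ K) = M1 ⊕ M2, so the key drops out. Then M2 = (M1 ⊕ M2) ⊕ M1 over the first 6 bytes.
byte 0: (fa XOR 70) XOR 6c = 8a XOR 6c = e6
byte 1: (a7 XOR 47) XOR 6f = e0 XOR 6f = 8f
byte 2: (6f XOR e0) XOR 67 = 8f XOR 67 = e8
byte 3: (5b XOR 58) XOR 69 = 03 XOR 69 = 6a
byte 4: (01 XOR 06) XOR 6e = 07 XOR 6e = 69
byte 5: (a0 XOR 8e) XOR 20 = 2e XOR 20 = 0e

11100110 10001111 11101000 01101010 01101001 00001110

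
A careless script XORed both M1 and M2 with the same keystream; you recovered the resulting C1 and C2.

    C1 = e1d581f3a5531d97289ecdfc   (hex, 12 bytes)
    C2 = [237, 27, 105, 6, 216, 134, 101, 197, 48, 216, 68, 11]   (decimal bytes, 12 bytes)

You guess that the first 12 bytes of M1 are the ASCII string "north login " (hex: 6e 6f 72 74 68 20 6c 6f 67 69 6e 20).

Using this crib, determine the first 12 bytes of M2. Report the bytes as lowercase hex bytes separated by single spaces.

62 a1 9a 81 15 f5 14 3d 7f 2f e7 d7

First, C1 ⊕ C2 = (M1 ⊕ K) ⊕ (M2 ⊕ K) = M1 ⊕ M2, so the key drops out. Then M2 = (M1 ⊕ M2) ⊕ M1 over the first 12 bytes.
byte 0: (e1 xor ed) xor 6e = 0c xor 6e = 62
byte 1: (d5 xor 1b) xor 6f = ce xor 6f = a1
byte 2: (81 xor 69) xor 72 = e8 xor 72 = 9a
byte 3: (f3 xor 06) xor 74 = f5 xor 74 = 81
byte 4: (a5 xor d8) xor 68 = 7d xor 68 = 15
byte 5: (53 xor 86) xor 20 = d5 xor 20 = f5
byte 6: (1d xor 65) xor 6c = 78 xor 6c = 14
byte 7: (97 xor c5) xor 6f = 52 xor 6f = 3d
byte 8: (28 xor 30) xor 67 = 18 xor 67 = 7f
byte 9: (9e xor d8) xor 69 = 46 xor 69 = 2f
byte 10: (cd xor 44) xor 6e = 89 xor 6e = e7
byte 11: (fc xor 0b) xor 20 = f7 xor 20 = d7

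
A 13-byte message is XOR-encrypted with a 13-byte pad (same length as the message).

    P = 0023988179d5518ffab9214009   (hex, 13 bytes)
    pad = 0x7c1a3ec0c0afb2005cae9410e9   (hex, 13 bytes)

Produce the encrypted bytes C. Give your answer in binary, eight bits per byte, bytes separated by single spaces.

XOR is its own inverse, so applying the key byte-wise gives the result directly.
00000000 xor 01111100 = 01111100
00100011 xor 00011010 = 00111001
10011000 xor 00111110 = 10100110
10000001 xor 11000000 = 01000001
01111001 xor 11000000 = 10111001
11010101 xor 10101111 = 01111010
01010001 xor 10110010 = 11100011
10001111 xor 00000000 = 10001111
11111010 xor 01011100 = 10100110
10111001 xor 10101110 = 00010111
00100001 xor 10010100 = 10110101
01000000 xor 00010000 = 01010000
00001001 xor 11101001 = 11100000

01111100 00111001 10100110 01000001 10111001 01111010 11100011 10001111 10100110 00010111 10110101 01010000 11100000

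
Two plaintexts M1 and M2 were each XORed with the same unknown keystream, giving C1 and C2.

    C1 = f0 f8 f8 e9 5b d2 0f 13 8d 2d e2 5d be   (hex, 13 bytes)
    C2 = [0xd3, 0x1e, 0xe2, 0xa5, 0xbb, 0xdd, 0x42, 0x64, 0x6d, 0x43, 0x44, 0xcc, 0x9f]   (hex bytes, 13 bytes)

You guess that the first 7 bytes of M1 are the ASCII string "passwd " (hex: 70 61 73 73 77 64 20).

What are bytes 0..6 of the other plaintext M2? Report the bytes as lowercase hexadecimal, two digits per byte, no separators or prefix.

5387693f976b6d

First, C1 ⊕ C2 = (M1 ⊕ K) ⊕ (M2 ⊕ K) = M1 ⊕ M2, so the key drops out. Then M2 = (M1 ⊕ M2) ⊕ M1 over the first 7 bytes.
byte 0: (f0 ^ d3) ^ 70 = 23 ^ 70 = 53
byte 1: (f8 ^ 1e) ^ 61 = e6 ^ 61 = 87
byte 2: (f8 ^ e2) ^ 73 = 1a ^ 73 = 69
byte 3: (e9 ^ a5) ^ 73 = 4c ^ 73 = 3f
byte 4: (5b ^ bb) ^ 77 = e0 ^ 77 = 97
byte 5: (d2 ^ dd) ^ 64 = 0f ^ 64 = 6b
byte 6: (0f ^ 42) ^ 20 = 4d ^ 20 = 6d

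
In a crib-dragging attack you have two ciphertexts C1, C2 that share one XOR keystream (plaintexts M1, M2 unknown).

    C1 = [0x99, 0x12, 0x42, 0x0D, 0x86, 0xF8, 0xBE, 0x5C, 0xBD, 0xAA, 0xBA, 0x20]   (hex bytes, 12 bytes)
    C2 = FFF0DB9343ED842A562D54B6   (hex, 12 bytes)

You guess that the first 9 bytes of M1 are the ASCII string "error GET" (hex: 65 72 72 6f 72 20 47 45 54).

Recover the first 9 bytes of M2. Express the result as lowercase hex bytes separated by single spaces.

03 90 eb f1 b7 35 7d 33 bf

First, C1 ⊕ C2 = (M1 ⊕ K) ⊕ (M2 ⊕ K) = M1 ⊕ M2, so the key drops out. Then M2 = (M1 ⊕ M2) ⊕ M1 over the first 9 bytes.
byte 0: (99 ⊕ ff) ⊕ 65 = 66 ⊕ 65 = 03
byte 1: (12 ⊕ f0) ⊕ 72 = e2 ⊕ 72 = 90
byte 2: (42 ⊕ db) ⊕ 72 = 99 ⊕ 72 = eb
byte 3: (0d ⊕ 93) ⊕ 6f = 9e ⊕ 6f = f1
byte 4: (86 ⊕ 43) ⊕ 72 = c5 ⊕ 72 = b7
byte 5: (f8 ⊕ ed) ⊕ 20 = 15 ⊕ 20 = 35
byte 6: (be ⊕ 84) ⊕ 47 = 3a ⊕ 47 = 7d
byte 7: (5c ⊕ 2a) ⊕ 45 = 76 ⊕ 45 = 33
byte 8: (bd ⊕ 56) ⊕ 54 = eb ⊕ 54 = bf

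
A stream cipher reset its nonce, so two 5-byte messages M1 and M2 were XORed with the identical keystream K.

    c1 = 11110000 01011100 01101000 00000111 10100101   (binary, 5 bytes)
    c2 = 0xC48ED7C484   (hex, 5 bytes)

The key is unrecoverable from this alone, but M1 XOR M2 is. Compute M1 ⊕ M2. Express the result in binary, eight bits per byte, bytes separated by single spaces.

00110100 11010010 10111111 11000011 00100001

c1 ⊕ c2 = (M1 ⊕ K) ⊕ (M2 ⊕ K) = M1 ⊕ M2 — the shared key cancels under XOR.
11110000 ^ 11000100 = 00110100
01011100 ^ 10001110 = 11010010
01101000 ^ 11010111 = 10111111
00000111 ^ 11000100 = 11000011
10100101 ^ 10000100 = 00100001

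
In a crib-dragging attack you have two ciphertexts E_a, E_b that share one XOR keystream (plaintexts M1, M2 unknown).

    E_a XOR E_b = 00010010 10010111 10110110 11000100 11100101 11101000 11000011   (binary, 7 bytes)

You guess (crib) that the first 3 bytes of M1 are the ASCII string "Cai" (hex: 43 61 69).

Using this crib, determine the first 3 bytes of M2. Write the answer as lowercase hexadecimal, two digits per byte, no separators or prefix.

51f6df

Since E_a ⊕ E_b = M1 ⊕ M2, XORing with the guessed M1 bytes yields the corresponding M2 bytes: M2 = (E_a ⊕ E_b) ⊕ M1.
12 ^ 43 = 51
97 ^ 61 = f6
b6 ^ 69 = df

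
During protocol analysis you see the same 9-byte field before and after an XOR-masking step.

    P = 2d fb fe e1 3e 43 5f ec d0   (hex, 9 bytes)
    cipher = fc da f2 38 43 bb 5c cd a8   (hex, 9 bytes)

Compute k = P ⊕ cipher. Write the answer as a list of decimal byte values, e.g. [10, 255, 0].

Since cipher = P ⊕ k, XORing both sides with P gives k = P ⊕ cipher.
byte 0: 2d ^ fc = d1
byte 1: fb ^ da = 21
byte 2: fe ^ f2 = 0c
byte 3: e1 ^ 38 = d9
byte 4: 3e ^ 43 = 7d
byte 5: 43 ^ bb = f8
byte 6: 5f ^ 5c = 03
byte 7: ec ^ cd = 21
byte 8: d0 ^ a8 = 78

[209, 33, 12, 217, 125, 248, 3, 33, 120]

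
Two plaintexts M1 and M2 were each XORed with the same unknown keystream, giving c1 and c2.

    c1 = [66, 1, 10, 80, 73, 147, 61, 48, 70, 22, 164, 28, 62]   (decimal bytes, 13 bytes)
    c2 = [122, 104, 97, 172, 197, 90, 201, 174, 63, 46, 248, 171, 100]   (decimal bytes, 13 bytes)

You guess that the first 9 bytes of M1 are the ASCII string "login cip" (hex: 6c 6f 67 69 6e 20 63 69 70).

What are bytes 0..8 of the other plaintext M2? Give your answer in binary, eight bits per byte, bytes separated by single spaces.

01010100 00000110 00001100 10010101 11100010 11101001 10010111 11110111 00001001

First, c1 ⊕ c2 = (M1 ⊕ K) ⊕ (M2 ⊕ K) = M1 ⊕ M2, so the key drops out. Then M2 = (M1 ⊕ M2) ⊕ M1 over the first 9 bytes.
byte 0: (42 XOR 7a) XOR 6c = 38 XOR 6c = 54
byte 1: (01 XOR 68) XOR 6f = 69 XOR 6f = 06
byte 2: (0a XOR 61) XOR 67 = 6b XOR 67 = 0c
byte 3: (50 XOR ac) XOR 69 = fc XOR 69 = 95
byte 4: (49 XOR c5) XOR 6e = 8c XOR 6e = e2
byte 5: (93 XOR 5a) XOR 20 = c9 XOR 20 = e9
byte 6: (3d XOR c9) XOR 63 = f4 XOR 63 = 97
byte 7: (30 XOR ae) XOR 69 = 9e XOR 69 = f7
byte 8: (46 XOR 3f) XOR 70 = 79 XOR 70 = 09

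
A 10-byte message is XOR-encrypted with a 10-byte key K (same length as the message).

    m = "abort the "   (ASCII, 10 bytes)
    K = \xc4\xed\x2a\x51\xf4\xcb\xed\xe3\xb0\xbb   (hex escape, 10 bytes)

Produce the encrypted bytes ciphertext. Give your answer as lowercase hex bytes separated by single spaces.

byte 0: 61 ⊕ c4 = a5
byte 1: 62 ⊕ ed = 8f
byte 2: 6f ⊕ 2a = 45
byte 3: 72 ⊕ 51 = 23
byte 4: 74 ⊕ f4 = 80
byte 5: 20 ⊕ cb = eb
byte 6: 74 ⊕ ed = 99
byte 7: 68 ⊕ e3 = 8b
byte 8: 65 ⊕ b0 = d5
byte 9: 20 ⊕ bb = 9b

a5 8f 45 23 80 eb 99 8b d5 9b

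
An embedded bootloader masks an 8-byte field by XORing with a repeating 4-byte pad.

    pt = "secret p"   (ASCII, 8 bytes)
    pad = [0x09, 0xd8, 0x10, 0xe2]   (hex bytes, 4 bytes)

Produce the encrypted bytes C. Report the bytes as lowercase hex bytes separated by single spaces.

The 4-byte key repeats, so the effective keystream is 09 d8 10 e2 09 d8 10 e2.
byte 0: 73 xor 09 = 7a
byte 1: 65 xor d8 = bd
byte 2: 63 xor 10 = 73
byte 3: 72 xor e2 = 90
byte 4: 65 xor 09 = 6c
byte 5: 74 xor d8 = ac
byte 6: 20 xor 10 = 30
byte 7: 70 xor e2 = 92

7a bd 73 90 6c ac 30 92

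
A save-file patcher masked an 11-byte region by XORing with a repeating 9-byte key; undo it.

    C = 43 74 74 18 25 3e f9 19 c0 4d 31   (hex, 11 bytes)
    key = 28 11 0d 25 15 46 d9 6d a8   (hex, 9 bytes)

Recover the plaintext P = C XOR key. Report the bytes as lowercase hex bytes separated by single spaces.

The 9-byte key repeats, so the effective keystream is 28 11 0d 25 15 46 d9 6d a8 28 11.
byte 0: 01000011 xor 00101000 = 01101011
byte 1: 01110100 xor 00010001 = 01100101
byte 2: 01110100 xor 00001101 = 01111001
byte 3: 00011000 xor 00100101 = 00111101
byte 4: 00100101 xor 00010101 = 00110000
byte 5: 00111110 xor 01000110 = 01111000
byte 6: 11111001 xor 11011001 = 00100000
byte 7: 00011001 xor 01101101 = 01110100
byte 8: 11000000 xor 10101000 = 01101000
byte 9: 01001101 xor 00101000 = 01100101
byte 10: 00110001 xor 00010001 = 00100000

6b 65 79 3d 30 78 20 74 68 65 20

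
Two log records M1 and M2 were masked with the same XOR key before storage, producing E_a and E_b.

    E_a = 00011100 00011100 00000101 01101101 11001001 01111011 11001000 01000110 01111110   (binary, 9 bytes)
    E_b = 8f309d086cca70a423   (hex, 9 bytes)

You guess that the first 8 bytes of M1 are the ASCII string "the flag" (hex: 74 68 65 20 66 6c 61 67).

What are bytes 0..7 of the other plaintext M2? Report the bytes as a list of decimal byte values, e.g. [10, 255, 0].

[231, 68, 253, 69, 195, 221, 217, 133]

First, E_a ⊕ E_b = (M1 ⊕ K) ⊕ (M2 ⊕ K) = M1 ⊕ M2, so the key drops out. Then M2 = (M1 ⊕ M2) ⊕ M1 over the first 8 bytes.
byte 0: (1c XOR 8f) XOR 74 = 93 XOR 74 = e7
byte 1: (1c XOR 30) XOR 68 = 2c XOR 68 = 44
byte 2: (05 XOR 9d) XOR 65 = 98 XOR 65 = fd
byte 3: (6d XOR 08) XOR 20 = 65 XOR 20 = 45
byte 4: (c9 XOR 6c) XOR 66 = a5 XOR 66 = c3
byte 5: (7b XOR ca) XOR 6c = b1 XOR 6c = dd
byte 6: (c8 XOR 70) XOR 61 = b8 XOR 61 = d9
byte 7: (46 XOR a4) XOR 67 = e2 XOR 67 = 85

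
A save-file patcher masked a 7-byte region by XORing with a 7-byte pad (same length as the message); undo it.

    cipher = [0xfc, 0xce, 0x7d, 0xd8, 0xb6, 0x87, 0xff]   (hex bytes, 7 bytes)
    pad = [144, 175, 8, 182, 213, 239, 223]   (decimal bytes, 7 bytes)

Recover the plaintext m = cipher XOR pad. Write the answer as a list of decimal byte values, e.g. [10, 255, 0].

[108, 97, 117, 110, 99, 104, 32]

fc xor 90 = 6c
ce xor af = 61
7d xor 08 = 75
d8 xor b6 = 6e
b6 xor d5 = 63
87 xor ef = 68
ff xor df = 20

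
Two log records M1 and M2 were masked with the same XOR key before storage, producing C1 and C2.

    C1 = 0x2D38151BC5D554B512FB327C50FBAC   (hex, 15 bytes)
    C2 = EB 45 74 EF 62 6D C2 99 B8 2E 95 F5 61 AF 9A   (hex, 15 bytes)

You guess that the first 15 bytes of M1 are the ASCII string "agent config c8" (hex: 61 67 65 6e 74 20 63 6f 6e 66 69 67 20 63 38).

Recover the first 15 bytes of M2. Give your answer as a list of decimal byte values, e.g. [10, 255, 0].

[167, 26, 4, 154, 211, 152, 245, 67, 196, 179, 206, 238, 17, 55, 14]

First, C1 ⊕ C2 = (M1 ⊕ K) ⊕ (M2 ⊕ K) = M1 ⊕ M2, so the key drops out. Then M2 = (M1 ⊕ M2) ⊕ M1 over the first 15 bytes.
byte 0: (2d ⊕ eb) ⊕ 61 = c6 ⊕ 61 = a7
byte 1: (38 ⊕ 45) ⊕ 67 = 7d ⊕ 67 = 1a
byte 2: (15 ⊕ 74) ⊕ 65 = 61 ⊕ 65 = 04
byte 3: (1b ⊕ ef) ⊕ 6e = f4 ⊕ 6e = 9a
byte 4: (c5 ⊕ 62) ⊕ 74 = a7 ⊕ 74 = d3
byte 5: (d5 ⊕ 6d) ⊕ 20 = b8 ⊕ 20 = 98
byte 6: (54 ⊕ c2) ⊕ 63 = 96 ⊕ 63 = f5
byte 7: (b5 ⊕ 99) ⊕ 6f = 2c ⊕ 6f = 43
byte 8: (12 ⊕ b8) ⊕ 6e = aa ⊕ 6e = c4
byte 9: (fb ⊕ 2e) ⊕ 66 = d5 ⊕ 66 = b3
byte 10: (32 ⊕ 95) ⊕ 69 = a7 ⊕ 69 = ce
byte 11: (7c ⊕ f5) ⊕ 67 = 89 ⊕ 67 = ee
byte 12: (50 ⊕ 61) ⊕ 20 = 31 ⊕ 20 = 11
byte 13: (fb ⊕ af) ⊕ 63 = 54 ⊕ 63 = 37
byte 14: (ac ⊕ 9a) ⊕ 38 = 36 ⊕ 38 = 0e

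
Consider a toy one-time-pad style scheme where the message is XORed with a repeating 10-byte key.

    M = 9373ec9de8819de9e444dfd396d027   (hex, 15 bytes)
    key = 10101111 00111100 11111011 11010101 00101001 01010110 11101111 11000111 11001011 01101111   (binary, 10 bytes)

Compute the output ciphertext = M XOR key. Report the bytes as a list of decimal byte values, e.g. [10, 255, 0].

The 10-byte key repeats, so the effective keystream is af 3c fb d5 29 56 ef c7 cb 6f af 3c fb d5 29.
byte 0: 147 XOR 175 =  60
byte 1: 115 XOR  60 =  79
byte 2: 236 XOR 251 =  23
byte 3: 157 XOR 213 =  72
byte 4: 232 XOR  41 = 193
byte 5: 129 XOR  86 = 215
byte 6: 157 XOR 239 = 114
byte 7: 233 XOR 199 =  46
byte 8: 228 XOR 203 =  47
byte 9:  68 XOR 111 =  43
byte 10: 223 XOR 175 = 112
byte 11: 211 XOR  60 = 239
byte 12: 150 XOR 251 = 109
byte 13: 208 XOR 213 =   5
byte 14:  39 XOR  41 =  14

[60, 79, 23, 72, 193, 215, 114, 46, 47, 43, 112, 239, 109, 5, 14]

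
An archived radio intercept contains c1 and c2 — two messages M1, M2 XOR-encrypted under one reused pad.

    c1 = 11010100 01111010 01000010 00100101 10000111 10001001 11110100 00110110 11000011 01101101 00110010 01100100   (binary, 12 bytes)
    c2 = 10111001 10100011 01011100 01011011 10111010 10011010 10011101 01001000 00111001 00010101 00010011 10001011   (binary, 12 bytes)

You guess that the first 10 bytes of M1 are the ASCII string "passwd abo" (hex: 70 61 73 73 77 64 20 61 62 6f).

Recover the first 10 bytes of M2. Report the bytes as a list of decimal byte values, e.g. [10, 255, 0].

First, c1 ⊕ c2 = (M1 ⊕ K) ⊕ (M2 ⊕ K) = M1 ⊕ M2, so the key drops out. Then M2 = (M1 ⊕ M2) ⊕ M1 over the first 10 bytes.
byte 0: (d4 ^ b9) ^ 70 = 6d ^ 70 = 1d
byte 1: (7a ^ a3) ^ 61 = d9 ^ 61 = b8
byte 2: (42 ^ 5c) ^ 73 = 1e ^ 73 = 6d
byte 3: (25 ^ 5b) ^ 73 = 7e ^ 73 = 0d
byte 4: (87 ^ ba) ^ 77 = 3d ^ 77 = 4a
byte 5: (89 ^ 9a) ^ 64 = 13 ^ 64 = 77
byte 6: (f4 ^ 9d) ^ 20 = 69 ^ 20 = 49
byte 7: (36 ^ 48) ^ 61 = 7e ^ 61 = 1f
byte 8: (c3 ^ 39) ^ 62 = fa ^ 62 = 98
byte 9: (6d ^ 15) ^ 6f = 78 ^ 6f = 17

[29, 184, 109, 13, 74, 119, 73, 31, 152, 23]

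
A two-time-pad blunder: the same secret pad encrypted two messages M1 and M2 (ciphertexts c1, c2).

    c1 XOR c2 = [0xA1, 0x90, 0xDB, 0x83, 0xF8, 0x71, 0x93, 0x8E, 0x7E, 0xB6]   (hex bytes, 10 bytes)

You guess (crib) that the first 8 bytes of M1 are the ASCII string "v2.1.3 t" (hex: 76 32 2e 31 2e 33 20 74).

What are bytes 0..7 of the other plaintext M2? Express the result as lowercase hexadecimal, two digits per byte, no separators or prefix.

Since c1 ⊕ c2 = M1 ⊕ M2, XORing with the guessed M1 bytes yields the corresponding M2 bytes: M2 = (c1 ⊕ c2) ⊕ M1.
byte 0: a1 ^ 76 = d7
byte 1: 90 ^ 32 = a2
byte 2: db ^ 2e = f5
byte 3: 83 ^ 31 = b2
byte 4: f8 ^ 2e = d6
byte 5: 71 ^ 33 = 42
byte 6: 93 ^ 20 = b3
byte 7: 8e ^ 74 = fa

d7a2f5b2d642b3fa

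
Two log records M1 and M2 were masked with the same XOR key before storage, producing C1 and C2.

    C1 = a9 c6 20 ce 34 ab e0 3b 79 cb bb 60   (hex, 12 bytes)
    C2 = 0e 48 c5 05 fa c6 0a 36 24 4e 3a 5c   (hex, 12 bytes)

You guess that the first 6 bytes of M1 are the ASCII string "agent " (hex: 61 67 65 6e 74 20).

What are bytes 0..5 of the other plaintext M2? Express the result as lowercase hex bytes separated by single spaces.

First, C1 ⊕ C2 = (M1 ⊕ K) ⊕ (M2 ⊕ K) = M1 ⊕ M2, so the key drops out. Then M2 = (M1 ⊕ M2) ⊕ M1 over the first 6 bytes.
byte 0: (a9 ^ 0e) ^ 61 = a7 ^ 61 = c6
byte 1: (c6 ^ 48) ^ 67 = 8e ^ 67 = e9
byte 2: (20 ^ c5) ^ 65 = e5 ^ 65 = 80
byte 3: (ce ^ 05) ^ 6e = cb ^ 6e = a5
byte 4: (34 ^ fa) ^ 74 = ce ^ 74 = ba
byte 5: (ab ^ c6) ^ 20 = 6d ^ 20 = 4d

c6 e9 80 a5 ba 4d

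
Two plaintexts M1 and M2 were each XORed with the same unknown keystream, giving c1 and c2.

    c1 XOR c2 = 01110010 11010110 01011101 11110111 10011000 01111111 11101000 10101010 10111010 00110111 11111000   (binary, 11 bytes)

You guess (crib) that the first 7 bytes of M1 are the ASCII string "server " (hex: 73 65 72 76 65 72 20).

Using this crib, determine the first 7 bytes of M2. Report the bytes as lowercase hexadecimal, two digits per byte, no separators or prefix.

Since c1 ⊕ c2 = M1 ⊕ M2, XORing with the guessed M1 bytes yields the corresponding M2 bytes: M2 = (c1 ⊕ c2) ⊕ M1.
114 ⊕ 115 =   1
214 ⊕ 101 = 179
 93 ⊕ 114 =  47
247 ⊕ 118 = 129
152 ⊕ 101 = 253
127 ⊕ 114 =  13
232 ⊕  32 = 200

01b32f81fd0dc8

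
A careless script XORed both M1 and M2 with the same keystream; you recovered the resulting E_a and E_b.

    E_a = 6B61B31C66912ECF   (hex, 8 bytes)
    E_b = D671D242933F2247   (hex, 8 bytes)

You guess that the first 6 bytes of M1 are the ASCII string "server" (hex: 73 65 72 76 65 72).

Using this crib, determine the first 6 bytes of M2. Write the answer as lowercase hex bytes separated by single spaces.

First, E_a ⊕ E_b = (M1 ⊕ K) ⊕ (M2 ⊕ K) = M1 ⊕ M2, so the key drops out. Then M2 = (M1 ⊕ M2) ⊕ M1 over the first 6 bytes.
byte 0: (6b xor d6) xor 73 = bd xor 73 = ce
byte 1: (61 xor 71) xor 65 = 10 xor 65 = 75
byte 2: (b3 xor d2) xor 72 = 61 xor 72 = 13
byte 3: (1c xor 42) xor 76 = 5e xor 76 = 28
byte 4: (66 xor 93) xor 65 = f5 xor 65 = 90
byte 5: (91 xor 3f) xor 72 = ae xor 72 = dc

ce 75 13 28 90 dc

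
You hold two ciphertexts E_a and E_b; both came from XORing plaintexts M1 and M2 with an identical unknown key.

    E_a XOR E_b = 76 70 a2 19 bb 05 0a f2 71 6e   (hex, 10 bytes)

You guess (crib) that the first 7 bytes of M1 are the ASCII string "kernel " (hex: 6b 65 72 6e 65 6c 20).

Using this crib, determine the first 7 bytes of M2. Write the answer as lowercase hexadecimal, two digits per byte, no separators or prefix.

1d15d077de692a

Since E_a ⊕ E_b = M1 ⊕ M2, XORing with the guessed M1 bytes yields the corresponding M2 bytes: M2 = (E_a ⊕ E_b) ⊕ M1.
118 ^ 107 =  29
112 ^ 101 =  21
162 ^ 114 = 208
 25 ^ 110 = 119
187 ^ 101 = 222
  5 ^ 108 = 105
 10 ^  32 =  42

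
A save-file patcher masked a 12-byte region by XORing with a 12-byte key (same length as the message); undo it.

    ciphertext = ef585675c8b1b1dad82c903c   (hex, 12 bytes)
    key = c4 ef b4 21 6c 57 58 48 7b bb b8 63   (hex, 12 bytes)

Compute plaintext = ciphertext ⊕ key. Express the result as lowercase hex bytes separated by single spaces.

byte 0: ef XOR c4 = 2b
byte 1: 58 XOR ef = b7
byte 2: 56 XOR b4 = e2
byte 3: 75 XOR 21 = 54
byte 4: c8 XOR 6c = a4
byte 5: b1 XOR 57 = e6
byte 6: b1 XOR 58 = e9
byte 7: da XOR 48 = 92
byte 8: d8 XOR 7b = a3
byte 9: 2c XOR bb = 97
byte 10: 90 XOR b8 = 28
byte 11: 3c XOR 63 = 5f

2b b7 e2 54 a4 e6 e9 92 a3 97 28 5f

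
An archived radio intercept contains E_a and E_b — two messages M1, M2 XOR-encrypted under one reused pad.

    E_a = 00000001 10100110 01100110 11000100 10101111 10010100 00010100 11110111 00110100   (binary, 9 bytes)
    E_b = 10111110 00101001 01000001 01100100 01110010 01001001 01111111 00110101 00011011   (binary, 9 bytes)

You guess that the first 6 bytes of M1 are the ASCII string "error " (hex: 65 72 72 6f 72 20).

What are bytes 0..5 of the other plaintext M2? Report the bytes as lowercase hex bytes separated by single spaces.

da fd 55 cf af fd

First, E_a ⊕ E_b = (M1 ⊕ K) ⊕ (M2 ⊕ K) = M1 ⊕ M2, so the key drops out. Then M2 = (M1 ⊕ M2) ⊕ M1 over the first 6 bytes.
byte 0: (01 XOR be) XOR 65 = bf XOR 65 = da
byte 1: (a6 XOR 29) XOR 72 = 8f XOR 72 = fd
byte 2: (66 XOR 41) XOR 72 = 27 XOR 72 = 55
byte 3: (c4 XOR 64) XOR 6f = a0 XOR 6f = cf
byte 4: (af XOR 72) XOR 72 = dd XOR 72 = af
byte 5: (94 XOR 49) XOR 20 = dd XOR 20 = fd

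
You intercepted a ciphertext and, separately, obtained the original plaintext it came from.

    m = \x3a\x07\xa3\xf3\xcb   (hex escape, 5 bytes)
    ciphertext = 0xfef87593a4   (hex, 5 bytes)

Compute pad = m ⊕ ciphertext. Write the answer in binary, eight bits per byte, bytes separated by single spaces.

Since ciphertext = m ⊕ pad, XORing both sides with m gives pad = m ⊕ ciphertext.
3a ^ fe = c4
07 ^ f8 = ff
a3 ^ 75 = d6
f3 ^ 93 = 60
cb ^ a4 = 6f

11000100 11111111 11010110 01100000 01101111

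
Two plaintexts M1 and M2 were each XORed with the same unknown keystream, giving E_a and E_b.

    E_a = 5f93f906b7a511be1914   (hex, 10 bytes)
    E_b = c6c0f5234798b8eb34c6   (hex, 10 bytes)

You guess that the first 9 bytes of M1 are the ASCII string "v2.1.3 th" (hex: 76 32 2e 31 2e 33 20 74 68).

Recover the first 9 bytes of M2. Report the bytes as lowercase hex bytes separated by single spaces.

First, E_a ⊕ E_b = (M1 ⊕ K) ⊕ (M2 ⊕ K) = M1 ⊕ M2, so the key drops out. Then M2 = (M1 ⊕ M2) ⊕ M1 over the first 9 bytes.
byte 0: (5f ⊕ c6) ⊕ 76 = 99 ⊕ 76 = ef
byte 1: (93 ⊕ c0) ⊕ 32 = 53 ⊕ 32 = 61
byte 2: (f9 ⊕ f5) ⊕ 2e = 0c ⊕ 2e = 22
byte 3: (06 ⊕ 23) ⊕ 31 = 25 ⊕ 31 = 14
byte 4: (b7 ⊕ 47) ⊕ 2e = f0 ⊕ 2e = de
byte 5: (a5 ⊕ 98) ⊕ 33 = 3d ⊕ 33 = 0e
byte 6: (11 ⊕ b8) ⊕ 20 = a9 ⊕ 20 = 89
byte 7: (be ⊕ eb) ⊕ 74 = 55 ⊕ 74 = 21
byte 8: (19 ⊕ 34) ⊕ 68 = 2d ⊕ 68 = 45

ef 61 22 14 de 0e 89 21 45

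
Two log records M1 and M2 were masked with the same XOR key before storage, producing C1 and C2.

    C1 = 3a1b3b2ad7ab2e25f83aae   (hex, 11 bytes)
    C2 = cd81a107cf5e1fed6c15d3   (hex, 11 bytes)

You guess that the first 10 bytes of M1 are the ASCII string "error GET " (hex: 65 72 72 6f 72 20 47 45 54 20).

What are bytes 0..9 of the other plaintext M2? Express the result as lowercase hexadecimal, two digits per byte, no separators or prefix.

92e8e8426ad5768dc00f

First, C1 ⊕ C2 = (M1 ⊕ K) ⊕ (M2 ⊕ K) = M1 ⊕ M2, so the key drops out. Then M2 = (M1 ⊕ M2) ⊕ M1 over the first 10 bytes.
byte 0: (3a ⊕ cd) ⊕ 65 = f7 ⊕ 65 = 92
byte 1: (1b ⊕ 81) ⊕ 72 = 9a ⊕ 72 = e8
byte 2: (3b ⊕ a1) ⊕ 72 = 9a ⊕ 72 = e8
byte 3: (2a ⊕ 07) ⊕ 6f = 2d ⊕ 6f = 42
byte 4: (d7 ⊕ cf) ⊕ 72 = 18 ⊕ 72 = 6a
byte 5: (ab ⊕ 5e) ⊕ 20 = f5 ⊕ 20 = d5
byte 6: (2e ⊕ 1f) ⊕ 47 = 31 ⊕ 47 = 76
byte 7: (25 ⊕ ed) ⊕ 45 = c8 ⊕ 45 = 8d
byte 8: (f8 ⊕ 6c) ⊕ 54 = 94 ⊕ 54 = c0
byte 9: (3a ⊕ 15) ⊕ 20 = 2f ⊕ 20 = 0f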